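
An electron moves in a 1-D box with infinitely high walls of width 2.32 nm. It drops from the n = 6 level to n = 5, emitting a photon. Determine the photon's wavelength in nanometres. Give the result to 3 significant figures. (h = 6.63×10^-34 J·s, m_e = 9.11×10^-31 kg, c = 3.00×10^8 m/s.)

E_1 = h²/(8m_eL²) = 1.121×10^-20 J, so ΔE = (6² − 5²)E_1 = 1.233×10^-19 J.
λ = hc/ΔE = (6.63×10^-34·3.00×10^8)/1.233×10^-19 = 1.61×10^-6 m = 1.61×10^3 nm.

λ = 1.61×10^3 nm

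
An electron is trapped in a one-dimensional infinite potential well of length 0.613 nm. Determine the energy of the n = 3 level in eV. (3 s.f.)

For an infinite well E_n = n²h²/(8m_eL²), so E_1 = h²/(8m_eL²) = (6.626×10^-34)²/(8·9.109×10^-31·(6.13×10^-10 m)²) = 1.603×10^-19 J.
Then E_3 = 3²·E_1 = 9·1.603×10^-19 J = 1.443×10^-18 J.
Converting, E_3 = 1.443×10^-18 J / (1.602×10^-19 J/eV) = 9.01 eV.

E_3 = 9.01 eV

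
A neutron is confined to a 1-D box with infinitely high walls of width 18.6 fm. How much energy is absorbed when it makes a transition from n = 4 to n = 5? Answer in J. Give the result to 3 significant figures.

|ΔE| = 8.52×10^-13 J

E_1 = h²/(8m_nL²) = 9.470×10^-14 J.
|ΔE| = |4² − 5²|·E_1 = 9·9.470×10^-14 J = 8.52×10^-13 J.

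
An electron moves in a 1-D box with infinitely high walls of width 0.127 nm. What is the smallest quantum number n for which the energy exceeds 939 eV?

n = 7

E_1 = h²/(8m_eL²) = 3.735×10^-18 J = 23.31 eV.
Need n² > 939/23.31 = 40.28, i.e. n > 6.347.
The smallest integer satisfying this is n = 7.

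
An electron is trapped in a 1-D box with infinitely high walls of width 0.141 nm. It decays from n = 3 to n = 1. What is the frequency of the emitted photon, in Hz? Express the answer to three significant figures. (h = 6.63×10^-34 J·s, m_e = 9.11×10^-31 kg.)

f = 3.66×10^16 Hz

E_1 = h²/(8m_eL²) = 3.034×10^-18 J and ΔE = (3² − 1²)E_1 = 2.427×10^-17 J.
f = ΔE/h = 2.427×10^-17/6.63×10^-34 = 3.66×10^16 Hz.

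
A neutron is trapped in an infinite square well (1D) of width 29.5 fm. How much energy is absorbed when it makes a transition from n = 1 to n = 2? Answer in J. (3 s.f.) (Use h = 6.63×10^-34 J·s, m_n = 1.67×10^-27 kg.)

|ΔE| = 1.13×10^-13 J

E_1 = h²/(8m_nL²) = 3.781×10^-14 J.
|ΔE| = |1² − 2²|·E_1 = 3·3.781×10^-14 J = 1.13×10^-13 J.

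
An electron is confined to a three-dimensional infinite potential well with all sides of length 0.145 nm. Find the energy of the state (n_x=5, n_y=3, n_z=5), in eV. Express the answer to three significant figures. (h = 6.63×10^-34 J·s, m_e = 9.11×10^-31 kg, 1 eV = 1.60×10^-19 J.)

E = 1.06×10^3 eV

For a 3D rectangular well E = (h²/8m_e)·Σ n_i²/L_i² = (6.63×10^-34)²/(8·9.11×10^-31) · [5²/(0.145 nm)² + 3²/(0.145 nm)² + 5²/(0.145 nm)²].
Evaluating gives E = 1.693×10^-16 J = 1.06×10^3 eV.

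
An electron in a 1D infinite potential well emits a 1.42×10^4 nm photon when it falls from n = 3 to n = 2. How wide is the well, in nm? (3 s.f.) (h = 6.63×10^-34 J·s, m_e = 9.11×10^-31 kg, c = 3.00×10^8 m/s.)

The photon carries ΔE = hc/λ = 6.63×10^-34·3.00×10^8/1.42×10^-5 m = 1.401×10^-20 J.
Since ΔE = (3² − 2²)E_1, E_1 = 2.802×10^-21 J, and L = h/√(8m_eE_1) = 4.64×10^-9 m = 4.64 nm.

L = 4.64 nm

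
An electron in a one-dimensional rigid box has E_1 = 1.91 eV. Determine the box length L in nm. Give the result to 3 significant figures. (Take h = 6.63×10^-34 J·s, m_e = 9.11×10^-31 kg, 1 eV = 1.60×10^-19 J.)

L = 0.444 nm

From E_n = n²h²/(8m_eL²), L = n·h/√(8m_eE_n).
E_1 = 1.91 eV = 3.056×10^-19 J, so L = 1·6.63×10^-34/√(8·9.11×10^-31·3.056×10^-19) = 4.44×10^-10 m = 0.444 nm.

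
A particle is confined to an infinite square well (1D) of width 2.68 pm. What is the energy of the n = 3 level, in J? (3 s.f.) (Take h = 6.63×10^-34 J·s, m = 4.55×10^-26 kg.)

For an infinite well E_n = n²h²/(8mL²), so E_1 = h²/(8mL²) = (6.63×10^-34)²/(8·4.55×10^-26·(2.68×10^-12 m)²) = 1.681×10^-19 J.
Then E_3 = 3²·E_1 = 9·1.681×10^-19 J = 1.51×10^-18 J.

E_3 = 1.51×10^-18 J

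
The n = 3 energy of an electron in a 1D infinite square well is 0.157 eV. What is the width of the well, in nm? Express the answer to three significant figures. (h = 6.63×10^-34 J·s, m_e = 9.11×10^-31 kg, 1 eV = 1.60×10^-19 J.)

From E_n = n²h²/(8m_eL²), L = n·h/√(8m_eE_n).
E_3 = 0.157 eV = 2.512×10^-20 J, so L = 3·6.63×10^-34/√(8·9.11×10^-31·2.512×10^-20) = 4.65×10^-9 m = 4.65 nm.

L = 4.65 nm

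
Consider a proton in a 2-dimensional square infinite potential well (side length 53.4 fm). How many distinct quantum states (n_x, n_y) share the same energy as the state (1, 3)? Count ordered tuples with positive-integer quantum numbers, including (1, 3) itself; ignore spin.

The level has n_x² + n_y² = 10. The ordered positive-integer solutions are (1, 3), (3, 1).
That gives 2 states.

degeneracy = 2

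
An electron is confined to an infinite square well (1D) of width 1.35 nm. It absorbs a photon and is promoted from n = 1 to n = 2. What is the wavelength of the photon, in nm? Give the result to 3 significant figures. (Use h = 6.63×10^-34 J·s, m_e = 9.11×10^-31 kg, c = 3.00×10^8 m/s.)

E_1 = h²/(8m_eL²) = 3.309×10^-20 J, so ΔE = (2² − 1²)E_1 = 9.927×10^-20 J.
λ = hc/ΔE = (6.63×10^-34·3.00×10^8)/9.927×10^-20 = 2.00×10^-6 m = 2.00×10^3 nm.

λ = 2.00×10^3 nm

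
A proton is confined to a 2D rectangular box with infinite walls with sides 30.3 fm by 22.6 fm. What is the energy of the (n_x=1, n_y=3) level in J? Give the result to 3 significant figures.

For a 2D rectangular well E = (h²/8m_p)·Σ n_i²/L_i² = (6.626×10^-34)²/(8·1.673×10^-27) · [1²/(30.3 fm)² + 3²/(22.6 fm)²].
Evaluating gives E = 6.14×10^-13 J.

E = 6.14×10^-13 J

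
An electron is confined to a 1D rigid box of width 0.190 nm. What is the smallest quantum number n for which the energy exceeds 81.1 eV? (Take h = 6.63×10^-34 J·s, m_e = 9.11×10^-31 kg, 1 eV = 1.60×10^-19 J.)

E_1 = h²/(8m_eL²) = 1.671×10^-18 J = 10.44 eV.
Need n² > 81.1/10.44 = 7.768, i.e. n > 2.787.
The smallest integer satisfying this is n = 3.

n = 3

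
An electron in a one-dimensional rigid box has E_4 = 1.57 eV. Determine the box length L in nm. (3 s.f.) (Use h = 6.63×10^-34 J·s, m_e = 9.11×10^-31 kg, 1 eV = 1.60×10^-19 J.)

L = 1.96 nm

From E_n = n²h²/(8m_eL²), L = n·h/√(8m_eE_n).
E_4 = 1.57 eV = 2.512×10^-19 J, so L = 4·6.63×10^-34/√(8·9.11×10^-31·2.512×10^-19) = 1.96×10^-9 m = 1.96 nm.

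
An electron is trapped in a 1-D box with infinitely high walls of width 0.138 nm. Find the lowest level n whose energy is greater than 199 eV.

E_1 = h²/(8m_eL²) = 3.164×10^-18 J = 19.75 eV.
Need n² > 199/19.75 = 10.08, i.e. n > 3.175.
The smallest integer satisfying this is n = 4.

n = 4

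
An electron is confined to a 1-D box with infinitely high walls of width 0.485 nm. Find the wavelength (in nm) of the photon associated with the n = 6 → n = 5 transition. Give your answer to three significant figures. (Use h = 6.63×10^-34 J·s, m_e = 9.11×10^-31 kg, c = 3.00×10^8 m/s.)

λ = 70.5 nm

E_1 = h²/(8m_eL²) = 2.564×10^-19 J, so ΔE = (6² − 5²)E_1 = 2.820×10^-18 J.
λ = hc/ΔE = (6.63×10^-34·3.00×10^8)/2.820×10^-18 = 7.05×10^-8 m = 70.5 nm.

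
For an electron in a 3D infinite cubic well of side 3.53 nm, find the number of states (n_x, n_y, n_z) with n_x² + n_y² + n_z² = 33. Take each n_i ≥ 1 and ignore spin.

degeneracy = 6

The level has n_x² + n_y² + n_z² = 33. The ordered positive-integer solutions are (1, 4, 4), (2, 2, 5), (2, 5, 2), (4, 1, 4), (4, 4, 1), (5, 2, 2).
That gives 6 states.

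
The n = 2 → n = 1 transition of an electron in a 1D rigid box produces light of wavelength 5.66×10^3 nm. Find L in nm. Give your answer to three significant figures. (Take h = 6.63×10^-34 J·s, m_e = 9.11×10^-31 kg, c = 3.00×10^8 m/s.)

L = 2.27 nm

The photon carries ΔE = hc/λ = 6.63×10^-34·3.00×10^8/5.66×10^-6 m = 3.514×10^-20 J.
Since ΔE = (2² − 1²)E_1, E_1 = 1.171×10^-20 J, and L = h/√(8m_eE_1) = 2.27×10^-9 m = 2.27 nm.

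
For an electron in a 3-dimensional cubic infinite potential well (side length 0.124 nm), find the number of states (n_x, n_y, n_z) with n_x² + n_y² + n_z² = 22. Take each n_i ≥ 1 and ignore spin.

The level has n_x² + n_y² + n_z² = 22. The ordered positive-integer solutions are (2, 3, 3), (3, 2, 3), (3, 3, 2).
That gives 3 states.

degeneracy = 3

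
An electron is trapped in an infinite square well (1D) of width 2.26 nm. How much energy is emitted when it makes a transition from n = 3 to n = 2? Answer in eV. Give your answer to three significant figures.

E_1 = h²/(8m_eL²) = 1.180×10^-20 J.
|ΔE| = |3² − 2²|·E_1 = 5·1.180×10^-20 J = 5.900×10^-20 J = 0.368 eV.

|ΔE| = 0.368 eV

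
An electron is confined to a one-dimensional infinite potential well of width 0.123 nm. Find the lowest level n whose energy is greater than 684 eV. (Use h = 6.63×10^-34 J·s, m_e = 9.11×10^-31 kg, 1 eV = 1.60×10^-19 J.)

E_1 = h²/(8m_eL²) = 3.987×10^-18 J = 24.92 eV.
Need n² > 684/24.92 = 27.45, i.e. n > 5.239.
The smallest integer satisfying this is n = 6.

n = 6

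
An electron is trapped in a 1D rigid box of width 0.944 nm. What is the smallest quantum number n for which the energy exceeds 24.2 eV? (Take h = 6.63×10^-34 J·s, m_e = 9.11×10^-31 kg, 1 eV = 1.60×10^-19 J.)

E_1 = h²/(8m_eL²) = 6.768×10^-20 J = 0.4230 eV.
Need n² > 24.2/0.4230 = 57.21, i.e. n > 7.564.
The smallest integer satisfying this is n = 8.

n = 8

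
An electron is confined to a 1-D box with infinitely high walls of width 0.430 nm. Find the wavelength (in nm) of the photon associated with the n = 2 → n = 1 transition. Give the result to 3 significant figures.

E_1 = h²/(8m_eL²) = 3.258×10^-19 J, so ΔE = (2² − 1²)E_1 = 9.774×10^-19 J.
λ = hc/ΔE = (6.626×10^-34·2.998×10^8)/9.774×10^-19 = 2.03×10^-7 m = 203 nm.

λ = 203 nm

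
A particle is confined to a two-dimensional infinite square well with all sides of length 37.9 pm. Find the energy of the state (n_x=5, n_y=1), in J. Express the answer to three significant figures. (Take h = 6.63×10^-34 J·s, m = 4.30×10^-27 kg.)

E = 2.31×10^-19 J

For a 2D rectangular well E = (h²/8m)·Σ n_i²/L_i² = (6.63×10^-34)²/(8·4.30×10^-27) · [5²/(37.9 pm)² + 1²/(37.9 pm)²].
Evaluating gives E = 2.31×10^-19 J.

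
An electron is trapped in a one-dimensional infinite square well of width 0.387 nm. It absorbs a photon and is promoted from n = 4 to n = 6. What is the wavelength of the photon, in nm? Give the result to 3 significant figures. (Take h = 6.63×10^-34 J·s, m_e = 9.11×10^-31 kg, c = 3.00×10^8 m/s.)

E_1 = h²/(8m_eL²) = 4.027×10^-19 J, so ΔE = (6² − 4²)E_1 = 8.054×10^-18 J.
λ = hc/ΔE = (6.63×10^-34·3.00×10^8)/8.054×10^-18 = 2.47×10^-8 m = 24.7 nm.

λ = 24.7 nm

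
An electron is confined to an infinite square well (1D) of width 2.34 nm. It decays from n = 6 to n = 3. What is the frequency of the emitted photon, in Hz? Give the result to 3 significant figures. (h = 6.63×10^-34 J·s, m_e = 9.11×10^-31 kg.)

E_1 = h²/(8m_eL²) = 1.102×10^-20 J and ΔE = (6² − 3²)E_1 = 2.975×10^-19 J.
f = ΔE/h = 2.975×10^-19/6.63×10^-34 = 4.49×10^14 Hz.

f = 4.49×10^14 Hz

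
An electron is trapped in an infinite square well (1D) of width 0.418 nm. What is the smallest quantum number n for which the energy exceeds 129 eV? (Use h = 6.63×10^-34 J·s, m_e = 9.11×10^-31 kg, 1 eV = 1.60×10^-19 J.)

E_1 = h²/(8m_eL²) = 3.452×10^-19 J = 2.158 eV.
Need n² > 129/2.158 = 59.78, i.e. n > 7.732.
The smallest integer satisfying this is n = 8.

n = 8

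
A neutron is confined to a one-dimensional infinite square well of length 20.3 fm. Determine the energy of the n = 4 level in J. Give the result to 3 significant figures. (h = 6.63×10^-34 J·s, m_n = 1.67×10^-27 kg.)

E_4 = 1.28×10^-12 J

For an infinite well E_n = n²h²/(8m_nL²), so E_1 = h²/(8m_nL²) = (6.63×10^-34)²/(8·1.67×10^-27·(2.03×10^-14 m)²) = 7.984×10^-14 J.
Then E_4 = 4²·E_1 = 16·7.984×10^-14 J = 1.28×10^-12 J.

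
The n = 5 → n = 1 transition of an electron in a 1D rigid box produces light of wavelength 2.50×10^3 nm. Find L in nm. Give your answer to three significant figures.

L = 4.27 nm

The photon carries ΔE = hc/λ = 6.626×10^-34·2.998×10^8/2.50×10^-6 m = 7.946×10^-20 J.
Since ΔE = (5² − 1²)E_1, E_1 = 3.311×10^-21 J, and L = h/√(8m_eE_1) = 4.27×10^-9 m = 4.27 nm.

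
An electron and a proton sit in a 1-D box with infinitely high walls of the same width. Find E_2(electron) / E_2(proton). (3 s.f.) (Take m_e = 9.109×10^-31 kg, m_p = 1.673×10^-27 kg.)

E_n ∝ 1/m at fixed n and L, so the ratio is m_p/m_e = 1.673×10^-27/9.109×10^-31 = 1.84×10^3.

1.84×10^3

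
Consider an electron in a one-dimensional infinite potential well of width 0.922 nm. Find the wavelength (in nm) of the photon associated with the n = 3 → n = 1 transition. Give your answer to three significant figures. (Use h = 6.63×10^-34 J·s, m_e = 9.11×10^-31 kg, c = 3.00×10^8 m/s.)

E_1 = h²/(8m_eL²) = 7.095×10^-20 J, so ΔE = (3² − 1²)E_1 = 5.676×10^-19 J.
λ = hc/ΔE = (6.63×10^-34·3.00×10^8)/5.676×10^-19 = 3.50×10^-7 m = 350 nm.

λ = 350 nm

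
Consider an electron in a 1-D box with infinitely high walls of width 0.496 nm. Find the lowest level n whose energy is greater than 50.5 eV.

E_1 = h²/(8m_eL²) = 2.449×10^-19 J = 1.529 eV.
Need n² > 50.5/1.529 = 33.03, i.e. n > 5.747.
The smallest integer satisfying this is n = 6.

n = 6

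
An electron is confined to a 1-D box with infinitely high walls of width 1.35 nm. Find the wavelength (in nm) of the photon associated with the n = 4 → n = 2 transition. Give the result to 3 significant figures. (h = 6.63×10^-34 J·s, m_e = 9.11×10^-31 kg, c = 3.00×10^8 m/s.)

λ = 501 nm

E_1 = h²/(8m_eL²) = 3.309×10^-20 J, so ΔE = (4² − 2²)E_1 = 3.971×10^-19 J.
λ = hc/ΔE = (6.63×10^-34·3.00×10^8)/3.971×10^-19 = 5.01×10^-7 m = 501 nm.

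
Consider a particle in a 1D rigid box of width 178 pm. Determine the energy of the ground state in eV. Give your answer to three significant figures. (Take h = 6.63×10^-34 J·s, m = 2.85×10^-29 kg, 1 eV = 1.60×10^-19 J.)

For an infinite well E_n = n²h²/(8mL²), so E_1 = h²/(8mL²) = (6.63×10^-34)²/(8·2.85×10^-29·(1.78×10^-10 m)²) = 6.085×10^-20 J.
Converting, E_1 = 6.085×10^-20 J / (1.60×10^-19 J/eV) = 0.380 eV.

E_1 = 0.380 eV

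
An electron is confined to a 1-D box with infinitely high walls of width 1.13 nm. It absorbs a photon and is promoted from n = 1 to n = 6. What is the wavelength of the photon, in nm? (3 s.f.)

E_1 = h²/(8m_eL²) = 4.718×10^-20 J, so ΔE = (6² − 1²)E_1 = 1.651×10^-18 J.
λ = hc/ΔE = (6.626×10^-34·2.998×10^8)/1.651×10^-18 = 1.20×10^-7 m = 120 nm.

λ = 120 nm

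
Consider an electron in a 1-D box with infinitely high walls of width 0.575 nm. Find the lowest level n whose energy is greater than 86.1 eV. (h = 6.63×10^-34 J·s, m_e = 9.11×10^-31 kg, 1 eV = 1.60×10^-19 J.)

n = 9

E_1 = h²/(8m_eL²) = 1.824×10^-19 J = 1.140 eV.
Need n² > 86.1/1.140 = 75.53, i.e. n > 8.691.
The smallest integer satisfying this is n = 9.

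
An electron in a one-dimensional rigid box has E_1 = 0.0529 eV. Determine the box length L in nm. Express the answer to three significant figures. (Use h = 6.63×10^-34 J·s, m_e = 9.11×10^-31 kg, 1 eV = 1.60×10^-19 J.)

From E_n = n²h²/(8m_eL²), L = n·h/√(8m_eE_n).
E_1 = 0.0529 eV = 8.464×10^-21 J, so L = 1·6.63×10^-34/√(8·9.11×10^-31·8.464×10^-21) = 2.67×10^-9 m = 2.67 nm.

L = 2.67 nm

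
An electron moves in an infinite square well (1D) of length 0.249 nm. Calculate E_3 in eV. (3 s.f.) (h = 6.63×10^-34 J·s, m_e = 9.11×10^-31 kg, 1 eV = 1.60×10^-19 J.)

For an infinite well E_n = n²h²/(8m_eL²), so E_1 = h²/(8m_eL²) = (6.63×10^-34)²/(8·9.11×10^-31·(2.49×10^-10 m)²) = 9.728×10^-19 J.
Then E_3 = 3²·E_1 = 9·9.728×10^-19 J = 8.755×10^-18 J.
Converting, E_3 = 8.755×10^-18 J / (1.60×10^-19 J/eV) = 54.7 eV.

E_3 = 54.7 eV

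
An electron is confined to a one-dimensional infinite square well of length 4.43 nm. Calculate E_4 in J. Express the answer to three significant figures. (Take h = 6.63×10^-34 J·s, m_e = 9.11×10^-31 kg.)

For an infinite well E_n = n²h²/(8m_eL²), so E_1 = h²/(8m_eL²) = (6.63×10^-34)²/(8·9.11×10^-31·(4.43×10^-9 m)²) = 3.073×10^-21 J.
Then E_4 = 4²·E_1 = 16·3.073×10^-21 J = 4.92×10^-20 J.

E_4 = 4.92×10^-20 J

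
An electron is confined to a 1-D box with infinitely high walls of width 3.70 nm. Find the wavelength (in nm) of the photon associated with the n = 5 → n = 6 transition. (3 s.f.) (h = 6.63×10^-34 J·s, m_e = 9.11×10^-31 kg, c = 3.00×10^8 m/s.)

E_1 = h²/(8m_eL²) = 4.406×10^-21 J, so ΔE = (6² − 5²)E_1 = 4.847×10^-20 J.
λ = hc/ΔE = (6.63×10^-34·3.00×10^8)/4.847×10^-20 = 4.10×10^-6 m = 4.10×10^3 nm.

λ = 4.10×10^3 nm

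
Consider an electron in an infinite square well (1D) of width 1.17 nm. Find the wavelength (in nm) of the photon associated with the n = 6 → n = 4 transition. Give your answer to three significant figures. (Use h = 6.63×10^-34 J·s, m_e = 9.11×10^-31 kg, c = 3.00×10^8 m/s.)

E_1 = h²/(8m_eL²) = 4.406×10^-20 J, so ΔE = (6² − 4²)E_1 = 8.812×10^-19 J.
λ = hc/ΔE = (6.63×10^-34·3.00×10^8)/8.812×10^-19 = 2.26×10^-7 m = 226 nm.

λ = 226 nm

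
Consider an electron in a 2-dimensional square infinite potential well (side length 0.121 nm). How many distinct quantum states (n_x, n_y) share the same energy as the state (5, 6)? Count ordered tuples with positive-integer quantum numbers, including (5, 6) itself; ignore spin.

degeneracy = 2

The level has n_x² + n_y² = 61. The ordered positive-integer solutions are (5, 6), (6, 5).
That gives 2 states.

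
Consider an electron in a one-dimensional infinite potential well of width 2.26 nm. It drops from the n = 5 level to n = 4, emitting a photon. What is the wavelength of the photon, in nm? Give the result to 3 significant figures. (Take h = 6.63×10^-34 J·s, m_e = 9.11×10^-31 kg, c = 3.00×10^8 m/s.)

E_1 = h²/(8m_eL²) = 1.181×10^-20 J, so ΔE = (5² − 4²)E_1 = 1.063×10^-19 J.
λ = hc/ΔE = (6.63×10^-34·3.00×10^8)/1.063×10^-19 = 1.87×10^-6 m = 1.87×10^3 nm.

λ = 1.87×10^3 nm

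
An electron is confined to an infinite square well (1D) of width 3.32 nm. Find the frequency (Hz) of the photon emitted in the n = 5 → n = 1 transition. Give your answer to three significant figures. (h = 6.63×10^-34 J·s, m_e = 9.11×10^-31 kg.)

E_1 = h²/(8m_eL²) = 5.472×10^-21 J and ΔE = (5² − 1²)E_1 = 1.313×10^-19 J.
f = ΔE/h = 1.313×10^-19/6.63×10^-34 = 1.98×10^14 Hz.

f = 1.98×10^14 Hz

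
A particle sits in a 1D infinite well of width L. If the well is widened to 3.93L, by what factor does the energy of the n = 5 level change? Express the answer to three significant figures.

0.0647

E_n ∝ 1/L², so the energy scales by 1/3.93² = 0.0647.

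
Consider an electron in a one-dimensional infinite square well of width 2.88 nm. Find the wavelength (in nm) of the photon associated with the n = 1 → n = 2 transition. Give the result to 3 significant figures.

E_1 = h²/(8m_eL²) = 7.264×10^-21 J, so ΔE = (2² − 1²)E_1 = 2.179×10^-20 J.
λ = hc/ΔE = (6.626×10^-34·2.998×10^8)/2.179×10^-20 = 9.12×10^-6 m = 9.12×10^3 nm.

λ = 9.12×10^3 nm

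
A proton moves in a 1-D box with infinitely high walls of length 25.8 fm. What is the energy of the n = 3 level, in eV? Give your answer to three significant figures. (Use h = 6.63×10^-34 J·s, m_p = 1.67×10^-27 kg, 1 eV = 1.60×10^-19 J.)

E_3 = 2.78×10^6 eV

For an infinite well E_n = n²h²/(8m_pL²), so E_1 = h²/(8m_pL²) = (6.63×10^-34)²/(8·1.67×10^-27·(2.58×10^-14 m)²) = 4.943×10^-14 J.
Then E_3 = 3²·E_1 = 9·4.943×10^-14 J = 4.449×10^-13 J.
Converting, E_3 = 4.449×10^-13 J / (1.60×10^-19 J/eV) = 2.78×10^6 eV.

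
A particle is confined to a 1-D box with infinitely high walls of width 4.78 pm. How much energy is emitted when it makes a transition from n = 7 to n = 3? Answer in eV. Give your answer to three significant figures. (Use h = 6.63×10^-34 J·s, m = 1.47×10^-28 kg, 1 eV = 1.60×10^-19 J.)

|ΔE| = 4.09×10^3 eV

E_1 = h²/(8mL²) = 1.636×10^-17 J.
|ΔE| = |7² − 3²|·E_1 = 40·1.636×10^-17 J = 6.544×10^-16 J = 4.09×10^3 eV.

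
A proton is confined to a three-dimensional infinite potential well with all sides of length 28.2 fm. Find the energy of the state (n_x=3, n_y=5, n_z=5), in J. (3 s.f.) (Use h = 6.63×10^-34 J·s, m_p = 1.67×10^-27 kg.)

For a 3D rectangular well E = (h²/8m_p)·Σ n_i²/L_i² = (6.63×10^-34)²/(8·1.67×10^-27) · [3²/(28.2 fm)² + 5²/(28.2 fm)² + 5²/(28.2 fm)²].
Evaluating gives E = 2.44×10^-12 J.

E = 2.44×10^-12 J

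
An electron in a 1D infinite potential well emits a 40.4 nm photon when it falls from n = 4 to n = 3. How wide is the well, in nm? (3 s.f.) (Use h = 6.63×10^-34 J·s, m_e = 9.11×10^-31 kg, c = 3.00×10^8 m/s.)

The photon carries ΔE = hc/λ = 6.63×10^-34·3.00×10^8/4.04×10^-8 m = 4.923×10^-18 J.
Since ΔE = (4² − 3²)E_1, E_1 = 7.033×10^-19 J, and L = h/√(8m_eE_1) = 2.93×10^-10 m = 0.293 nm.

L = 0.293 nm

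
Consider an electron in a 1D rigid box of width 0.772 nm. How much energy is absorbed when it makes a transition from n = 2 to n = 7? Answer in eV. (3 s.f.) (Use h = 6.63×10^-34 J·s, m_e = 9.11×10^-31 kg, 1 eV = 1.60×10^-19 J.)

E_1 = h²/(8m_eL²) = 1.012×10^-19 J.
|ΔE| = |2² − 7²|·E_1 = 45·1.012×10^-19 J = 4.554×10^-18 J = 28.5 eV.

|ΔE| = 28.5 eV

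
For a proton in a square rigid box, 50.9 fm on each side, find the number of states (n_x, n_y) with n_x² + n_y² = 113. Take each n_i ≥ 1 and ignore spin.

The level has n_x² + n_y² = 113. The ordered positive-integer solutions are (7, 8), (8, 7).
That gives 2 states.

degeneracy = 2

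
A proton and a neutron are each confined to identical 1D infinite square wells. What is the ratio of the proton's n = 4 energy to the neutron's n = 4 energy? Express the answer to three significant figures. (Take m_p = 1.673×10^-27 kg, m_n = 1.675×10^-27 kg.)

1.00

E_n ∝ 1/m at fixed n and L, so the ratio is m_n/m_p = 1.675×10^-27/1.673×10^-27 = 1.00.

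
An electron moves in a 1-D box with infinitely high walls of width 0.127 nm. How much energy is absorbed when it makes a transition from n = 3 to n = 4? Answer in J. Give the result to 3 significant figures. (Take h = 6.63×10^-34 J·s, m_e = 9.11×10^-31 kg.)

|ΔE| = 2.62×10^-17 J

E_1 = h²/(8m_eL²) = 3.739×10^-18 J.
|ΔE| = |3² − 4²|·E_1 = 7·3.739×10^-18 J = 2.62×10^-17 J.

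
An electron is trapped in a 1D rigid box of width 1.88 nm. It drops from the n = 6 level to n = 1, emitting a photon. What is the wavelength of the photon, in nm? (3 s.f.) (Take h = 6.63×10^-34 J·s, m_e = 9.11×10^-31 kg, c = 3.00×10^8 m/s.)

λ = 333 nm

E_1 = h²/(8m_eL²) = 1.706×10^-20 J, so ΔE = (6² − 1²)E_1 = 5.971×10^-19 J.
λ = hc/ΔE = (6.63×10^-34·3.00×10^8)/5.971×10^-19 = 3.33×10^-7 m = 333 nm.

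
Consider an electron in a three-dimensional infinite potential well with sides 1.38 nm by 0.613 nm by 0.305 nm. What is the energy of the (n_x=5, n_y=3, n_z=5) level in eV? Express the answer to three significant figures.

For a 3D rectangular well E = (h²/8m_e)·Σ n_i²/L_i² = (6.626×10^-34)²/(8·9.109×10^-31) · [5²/(1.38 nm)² + 3²/(0.613 nm)² + 5²/(0.305 nm)²].
Evaluating gives E = 1.843×10^-17 J = 115 eV.

E = 115 eV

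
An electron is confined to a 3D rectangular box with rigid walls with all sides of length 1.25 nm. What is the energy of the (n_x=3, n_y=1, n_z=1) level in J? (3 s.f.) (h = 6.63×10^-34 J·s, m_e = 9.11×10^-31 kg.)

E = 4.25×10^-19 J

For a 3D rectangular well E = (h²/8m_e)·Σ n_i²/L_i² = (6.63×10^-34)²/(8·9.11×10^-31) · [3²/(1.25 nm)² + 1²/(1.25 nm)² + 1²/(1.25 nm)²].
Evaluating gives E = 4.25×10^-19 J.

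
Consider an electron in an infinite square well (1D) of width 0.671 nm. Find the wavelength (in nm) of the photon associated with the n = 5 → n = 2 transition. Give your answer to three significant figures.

E_1 = h²/(8m_eL²) = 1.338×10^-19 J, so ΔE = (5² − 2²)E_1 = 2.810×10^-18 J.
λ = hc/ΔE = (6.626×10^-34·2.998×10^8)/2.810×10^-18 = 7.07×10^-8 m = 70.7 nm.

λ = 70.7 nm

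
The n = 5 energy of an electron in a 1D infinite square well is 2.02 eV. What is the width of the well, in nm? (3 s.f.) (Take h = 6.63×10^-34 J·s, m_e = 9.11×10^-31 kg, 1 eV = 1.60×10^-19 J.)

From E_n = n²h²/(8m_eL²), L = n·h/√(8m_eE_n).
E_5 = 2.02 eV = 3.232×10^-19 J, so L = 5·6.63×10^-34/√(8·9.11×10^-31·3.232×10^-19) = 2.16×10^-9 m = 2.16 nm.

L = 2.16 nm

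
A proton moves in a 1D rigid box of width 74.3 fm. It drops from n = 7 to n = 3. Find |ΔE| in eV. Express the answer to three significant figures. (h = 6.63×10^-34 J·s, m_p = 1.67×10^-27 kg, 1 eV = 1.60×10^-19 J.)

E_1 = h²/(8m_pL²) = 5.960×10^-15 J.
|ΔE| = |7² − 3²|·E_1 = 40·5.960×10^-15 J = 2.384×10^-13 J = 1.49×10^6 eV.

|ΔE| = 1.49×10^6 eV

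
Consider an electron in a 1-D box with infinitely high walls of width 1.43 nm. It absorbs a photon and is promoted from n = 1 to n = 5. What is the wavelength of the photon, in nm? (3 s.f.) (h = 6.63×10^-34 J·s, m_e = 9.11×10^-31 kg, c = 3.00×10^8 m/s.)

λ = 281 nm

E_1 = h²/(8m_eL²) = 2.949×10^-20 J, so ΔE = (5² − 1²)E_1 = 7.078×10^-19 J.
λ = hc/ΔE = (6.63×10^-34·3.00×10^8)/7.078×10^-19 = 2.81×10^-7 m = 281 nm.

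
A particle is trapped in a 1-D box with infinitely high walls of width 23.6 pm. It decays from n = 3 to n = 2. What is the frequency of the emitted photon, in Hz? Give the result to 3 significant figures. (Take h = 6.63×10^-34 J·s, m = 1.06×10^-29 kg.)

E_1 = h²/(8mL²) = 9.307×10^-18 J and ΔE = (3² − 2²)E_1 = 4.654×10^-17 J.
f = ΔE/h = 4.654×10^-17/6.63×10^-34 = 7.02×10^16 Hz.

f = 7.02×10^16 Hz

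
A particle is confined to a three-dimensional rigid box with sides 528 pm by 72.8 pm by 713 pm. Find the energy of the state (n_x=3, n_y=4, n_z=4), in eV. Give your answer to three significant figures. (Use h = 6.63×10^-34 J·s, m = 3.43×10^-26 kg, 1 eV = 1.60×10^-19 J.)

E = 0.0309 eV

For a 3D rectangular well E = (h²/8m)·Σ n_i²/L_i² = (6.63×10^-34)²/(8·3.43×10^-26) · [3²/(528 pm)² + 4²/(72.8 pm)² + 4²/(713 pm)²].
Evaluating gives E = 4.938×10^-21 J = 0.0309 eV.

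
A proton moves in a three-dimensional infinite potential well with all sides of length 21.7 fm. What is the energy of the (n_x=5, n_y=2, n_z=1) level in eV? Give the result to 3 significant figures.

E = 1.30×10^7 eV

For a 3D rectangular well E = (h²/8m_p)·Σ n_i²/L_i² = (6.626×10^-34)²/(8·1.673×10^-27) · [5²/(21.7 fm)² + 2²/(21.7 fm)² + 1²/(21.7 fm)²].
Evaluating gives E = 2.090×10^-12 J = 1.30×10^7 eV.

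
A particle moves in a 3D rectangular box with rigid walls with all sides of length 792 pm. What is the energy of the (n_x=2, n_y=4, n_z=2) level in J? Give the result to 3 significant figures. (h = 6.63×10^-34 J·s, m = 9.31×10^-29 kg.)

E = 2.26×10^-20 J

For a 3D rectangular well E = (h²/8m)·Σ n_i²/L_i² = (6.63×10^-34)²/(8·9.31×10^-29) · [2²/(792 pm)² + 4²/(792 pm)² + 2²/(792 pm)²].
Evaluating gives E = 2.26×10^-20 J.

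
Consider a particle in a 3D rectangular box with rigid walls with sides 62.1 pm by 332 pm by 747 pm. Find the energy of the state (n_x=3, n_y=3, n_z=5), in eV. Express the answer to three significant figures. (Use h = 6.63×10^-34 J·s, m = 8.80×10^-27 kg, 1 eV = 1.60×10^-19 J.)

For a 3D rectangular well E = (h²/8m)·Σ n_i²/L_i² = (6.63×10^-34)²/(8·8.80×10^-27) · [3²/(62.1 pm)² + 3²/(332 pm)² + 5²/(747 pm)²].
Evaluating gives E = 1.536×10^-20 J = 0.0960 eV.

E = 0.0960 eV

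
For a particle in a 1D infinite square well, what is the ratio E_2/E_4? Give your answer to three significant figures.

E_n ∝ n², so E_2/E_4 = 2²/4² = 4/16 = 0.250.

0.250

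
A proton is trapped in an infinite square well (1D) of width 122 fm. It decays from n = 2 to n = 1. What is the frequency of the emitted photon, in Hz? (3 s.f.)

E_1 = h²/(8m_pL²) = 2.204×10^-15 J and ΔE = (2² − 1²)E_1 = 6.612×10^-15 J.
f = ΔE/h = 6.612×10^-15/6.626×10^-34 = 9.98×10^18 Hz.

f = 9.98×10^18 Hz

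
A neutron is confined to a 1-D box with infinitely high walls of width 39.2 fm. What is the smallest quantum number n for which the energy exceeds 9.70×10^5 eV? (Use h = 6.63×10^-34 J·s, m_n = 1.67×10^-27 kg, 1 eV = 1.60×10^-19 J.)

E_1 = h²/(8m_nL²) = 2.141×10^-14 J = 1.338×10^5 eV.
Need n² > 9.70×10^5/1.338×10^5 = 7.250, i.e. n > 2.693.
The smallest integer satisfying this is n = 3.

n = 3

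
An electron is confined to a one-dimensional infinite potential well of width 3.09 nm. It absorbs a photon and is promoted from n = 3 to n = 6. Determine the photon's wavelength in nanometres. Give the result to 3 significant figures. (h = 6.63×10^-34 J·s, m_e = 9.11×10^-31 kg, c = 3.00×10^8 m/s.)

E_1 = h²/(8m_eL²) = 6.317×10^-21 J, so ΔE = (6² − 3²)E_1 = 1.706×10^-19 J.
λ = hc/ΔE = (6.63×10^-34·3.00×10^8)/1.706×10^-19 = 1.17×10^-6 m = 1.17×10^3 nm.

λ = 1.17×10^3 nm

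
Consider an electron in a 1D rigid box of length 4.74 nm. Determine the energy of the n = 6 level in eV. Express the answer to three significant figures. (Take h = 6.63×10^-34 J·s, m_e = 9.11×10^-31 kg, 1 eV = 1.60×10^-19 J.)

For an infinite well E_n = n²h²/(8m_eL²), so E_1 = h²/(8m_eL²) = (6.63×10^-34)²/(8·9.11×10^-31·(4.74×10^-9 m)²) = 2.684×10^-21 J.
Then E_6 = 6²·E_1 = 36·2.684×10^-21 J = 9.662×10^-20 J.
Converting, E_6 = 9.662×10^-20 J / (1.60×10^-19 J/eV) = 0.604 eV.

E_6 = 0.604 eV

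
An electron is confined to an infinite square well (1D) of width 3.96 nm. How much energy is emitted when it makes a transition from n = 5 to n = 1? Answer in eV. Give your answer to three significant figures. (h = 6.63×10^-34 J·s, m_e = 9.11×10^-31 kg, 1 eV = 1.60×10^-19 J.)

E_1 = h²/(8m_eL²) = 3.846×10^-21 J.
|ΔE| = |5² − 1²|·E_1 = 24·3.846×10^-21 J = 9.230×10^-20 J = 0.577 eV.

|ΔE| = 0.577 eV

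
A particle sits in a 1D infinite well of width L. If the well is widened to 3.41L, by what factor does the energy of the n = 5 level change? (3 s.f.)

E_n ∝ 1/L², so the energy scales by 1/3.41² = 0.0860.

0.0860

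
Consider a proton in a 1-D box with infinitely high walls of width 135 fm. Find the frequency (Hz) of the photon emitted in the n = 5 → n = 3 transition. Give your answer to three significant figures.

E_1 = h²/(8m_pL²) = 1.800×10^-15 J and ΔE = (5² − 3²)E_1 = 2.880×10^-14 J.
f = ΔE/h = 2.880×10^-14/6.626×10^-34 = 4.35×10^19 Hz.

f = 4.35×10^19 Hz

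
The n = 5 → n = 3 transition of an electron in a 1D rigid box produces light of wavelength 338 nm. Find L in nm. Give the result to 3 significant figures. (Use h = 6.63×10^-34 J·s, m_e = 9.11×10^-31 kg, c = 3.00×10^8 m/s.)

L = 1.28 nm

The photon carries ΔE = hc/λ = 6.63×10^-34·3.00×10^8/3.38×10^-7 m = 5.885×10^-19 J.
Since ΔE = (5² − 3²)E_1, E_1 = 3.678×10^-20 J, and L = h/√(8m_eE_1) = 1.28×10^-9 m = 1.28 nm.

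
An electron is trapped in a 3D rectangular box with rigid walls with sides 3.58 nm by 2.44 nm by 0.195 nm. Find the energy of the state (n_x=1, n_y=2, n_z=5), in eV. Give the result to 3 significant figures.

For a 3D rectangular well E = (h²/8m_e)·Σ n_i²/L_i² = (6.626×10^-34)²/(8·9.109×10^-31) · [1²/(3.58 nm)² + 2²/(2.44 nm)² + 5²/(0.195 nm)²].
Evaluating gives E = 3.966×10^-17 J = 248 eV.

E = 248 eV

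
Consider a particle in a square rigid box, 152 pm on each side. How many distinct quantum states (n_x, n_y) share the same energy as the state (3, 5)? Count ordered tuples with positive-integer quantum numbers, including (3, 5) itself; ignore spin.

The level has n_x² + n_y² = 34. The ordered positive-integer solutions are (3, 5), (5, 3).
That gives 2 states.

degeneracy = 2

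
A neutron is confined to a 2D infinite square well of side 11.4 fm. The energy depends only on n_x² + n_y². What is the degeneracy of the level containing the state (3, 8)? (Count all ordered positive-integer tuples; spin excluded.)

degeneracy = 2

The level has n_x² + n_y² = 73. The ordered positive-integer solutions are (3, 8), (8, 3).
That gives 2 states.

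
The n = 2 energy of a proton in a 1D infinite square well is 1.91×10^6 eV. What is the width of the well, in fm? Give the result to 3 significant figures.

L = 20.7 fm

From E_n = n²h²/(8m_pL²), L = n·h/√(8m_pE_n).
E_2 = 1.91×10^6 eV = 3.060×10^-13 J, so L = 2·6.626×10^-34/√(8·1.673×10^-27·3.060×10^-13) = 2.07×10^-14 m = 20.7 fm.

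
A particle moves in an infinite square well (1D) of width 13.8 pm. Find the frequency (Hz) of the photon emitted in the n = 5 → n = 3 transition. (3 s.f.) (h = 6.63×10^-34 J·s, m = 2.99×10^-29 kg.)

f = 2.33×10^17 Hz

E_1 = h²/(8mL²) = 9.650×10^-18 J and ΔE = (5² − 3²)E_1 = 1.544×10^-16 J.
f = ΔE/h = 1.544×10^-16/6.63×10^-34 = 2.33×10^17 Hz.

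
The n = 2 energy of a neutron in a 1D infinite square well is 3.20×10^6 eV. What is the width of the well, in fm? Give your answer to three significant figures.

L = 16.0 fm

From E_n = n²h²/(8m_nL²), L = n·h/√(8m_nE_n).
E_2 = 3.20×10^6 eV = 5.126×10^-13 J, so L = 2·6.626×10^-34/√(8·1.675×10^-27·5.126×10^-13) = 1.60×10^-14 m = 16.0 fm.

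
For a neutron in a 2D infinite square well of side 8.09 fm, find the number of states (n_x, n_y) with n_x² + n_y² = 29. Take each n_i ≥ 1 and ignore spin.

degeneracy = 2

The level has n_x² + n_y² = 29. The ordered positive-integer solutions are (2, 5), (5, 2).
That gives 2 states.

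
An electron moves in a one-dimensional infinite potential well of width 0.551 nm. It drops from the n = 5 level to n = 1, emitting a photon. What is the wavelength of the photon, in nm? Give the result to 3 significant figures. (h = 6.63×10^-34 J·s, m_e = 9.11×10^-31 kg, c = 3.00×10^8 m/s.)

E_1 = h²/(8m_eL²) = 1.987×10^-19 J, so ΔE = (5² − 1²)E_1 = 4.769×10^-18 J.
λ = hc/ΔE = (6.63×10^-34·3.00×10^8)/4.769×10^-18 = 4.17×10^-8 m = 41.7 nm.

λ = 41.7 nm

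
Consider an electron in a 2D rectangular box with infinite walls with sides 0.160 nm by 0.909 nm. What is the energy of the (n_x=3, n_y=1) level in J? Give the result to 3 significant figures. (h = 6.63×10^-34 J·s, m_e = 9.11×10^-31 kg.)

For a 2D rectangular well E = (h²/8m_e)·Σ n_i²/L_i² = (6.63×10^-34)²/(8·9.11×10^-31) · [3²/(0.160 nm)² + 1²/(0.909 nm)²].
Evaluating gives E = 2.13×10^-17 J.

E = 2.13×10^-17 J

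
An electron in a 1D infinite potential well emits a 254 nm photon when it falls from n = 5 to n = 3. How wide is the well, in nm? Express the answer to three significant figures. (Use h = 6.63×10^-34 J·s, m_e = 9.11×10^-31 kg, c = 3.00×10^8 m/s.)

L = 1.11 nm

The photon carries ΔE = hc/λ = 6.63×10^-34·3.00×10^8/2.54×10^-7 m = 7.831×10^-19 J.
Since ΔE = (5² − 3²)E_1, E_1 = 4.894×10^-20 J, and L = h/√(8m_eE_1) = 1.11×10^-9 m = 1.11 nm.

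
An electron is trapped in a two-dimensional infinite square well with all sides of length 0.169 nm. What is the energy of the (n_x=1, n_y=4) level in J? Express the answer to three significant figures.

For a 2D rectangular well E = (h²/8m_e)·Σ n_i²/L_i² = (6.626×10^-34)²/(8·9.109×10^-31) · [1²/(0.169 nm)² + 4²/(0.169 nm)²].
Evaluating gives E = 3.59×10^-17 J.

E = 3.59×10^-17 J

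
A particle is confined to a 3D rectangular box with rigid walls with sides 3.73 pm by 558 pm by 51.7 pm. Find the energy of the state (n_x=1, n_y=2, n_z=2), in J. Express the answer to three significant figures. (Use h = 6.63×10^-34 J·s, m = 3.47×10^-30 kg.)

For a 3D rectangular well E = (h²/8m)·Σ n_i²/L_i² = (6.63×10^-34)²/(8·3.47×10^-30) · [1²/(3.73 pm)² + 2²/(558 pm)² + 2²/(51.7 pm)²].
Evaluating gives E = 1.16×10^-15 J.

E = 1.16×10^-15 J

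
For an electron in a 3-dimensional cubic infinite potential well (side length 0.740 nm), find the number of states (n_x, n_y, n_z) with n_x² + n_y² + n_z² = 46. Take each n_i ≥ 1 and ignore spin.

degeneracy = 6

The level has n_x² + n_y² + n_z² = 46. The ordered positive-integer solutions are (1, 3, 6), (1, 6, 3), (3, 1, 6), (3, 6, 1), (6, 1, 3), (6, 3, 1).
That gives 6 states.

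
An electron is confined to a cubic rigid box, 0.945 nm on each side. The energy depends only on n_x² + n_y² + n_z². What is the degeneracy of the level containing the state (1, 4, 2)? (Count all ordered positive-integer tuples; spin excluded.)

The level has n_x² + n_y² + n_z² = 21. The ordered positive-integer solutions are (1, 2, 4), (1, 4, 2), (2, 1, 4), (2, 4, 1), (4, 1, 2), (4, 2, 1).
That gives 6 states.

degeneracy = 6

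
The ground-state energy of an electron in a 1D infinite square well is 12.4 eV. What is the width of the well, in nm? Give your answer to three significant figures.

From E_n = n²h²/(8m_eL²), L = n·h/√(8m_eE_n).
E_1 = 12.4 eV = 1.986×10^-18 J, so L = 1·6.626×10^-34/√(8·9.109×10^-31·1.986×10^-18) = 1.74×10^-10 m = 0.174 nm.

L = 0.174 nm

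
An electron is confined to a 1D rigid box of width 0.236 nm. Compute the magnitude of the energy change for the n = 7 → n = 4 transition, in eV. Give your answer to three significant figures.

|ΔE| = 223 eV

E_1 = h²/(8m_eL²) = 1.082×10^-18 J.
|ΔE| = |7² − 4²|·E_1 = 33·1.082×10^-18 J = 3.571×10^-17 J = 223 eV.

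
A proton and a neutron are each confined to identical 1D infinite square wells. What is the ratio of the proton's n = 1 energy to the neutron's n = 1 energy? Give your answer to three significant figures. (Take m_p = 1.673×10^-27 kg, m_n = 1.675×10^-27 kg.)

1.00

E_n ∝ 1/m at fixed n and L, so the ratio is m_n/m_p = 1.675×10^-27/1.673×10^-27 = 1.00.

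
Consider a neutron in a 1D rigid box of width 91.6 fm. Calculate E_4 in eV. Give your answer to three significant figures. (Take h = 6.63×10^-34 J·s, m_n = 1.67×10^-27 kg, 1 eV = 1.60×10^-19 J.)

For an infinite well E_n = n²h²/(8m_nL²), so E_1 = h²/(8m_nL²) = (6.63×10^-34)²/(8·1.67×10^-27·(9.16×10^-14 m)²) = 3.921×10^-15 J.
Then E_4 = 4²·E_1 = 16·3.921×10^-15 J = 6.274×10^-14 J.
Converting, E_4 = 6.274×10^-14 J / (1.60×10^-19 J/eV) = 3.92×10^5 eV.

E_4 = 3.92×10^5 eV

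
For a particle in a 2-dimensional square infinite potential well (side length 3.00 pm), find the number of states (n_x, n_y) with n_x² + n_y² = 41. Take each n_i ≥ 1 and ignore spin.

The level has n_x² + n_y² = 41. The ordered positive-integer solutions are (4, 5), (5, 4).
That gives 2 states.

degeneracy = 2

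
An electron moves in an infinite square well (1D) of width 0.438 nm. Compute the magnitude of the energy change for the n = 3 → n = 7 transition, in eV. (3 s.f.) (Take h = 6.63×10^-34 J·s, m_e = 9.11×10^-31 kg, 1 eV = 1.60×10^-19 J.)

E_1 = h²/(8m_eL²) = 3.144×10^-19 J.
|ΔE| = |3² − 7²|·E_1 = 40·3.144×10^-19 J = 1.258×10^-17 J = 78.6 eV.

|ΔE| = 78.6 eV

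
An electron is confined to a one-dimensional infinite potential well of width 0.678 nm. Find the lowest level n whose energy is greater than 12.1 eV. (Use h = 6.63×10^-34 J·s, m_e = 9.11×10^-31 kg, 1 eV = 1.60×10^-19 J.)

n = 4

E_1 = h²/(8m_eL²) = 1.312×10^-19 J = 0.8200 eV.
Need n² > 12.1/0.8200 = 14.76, i.e. n > 3.842.
The smallest integer satisfying this is n = 4.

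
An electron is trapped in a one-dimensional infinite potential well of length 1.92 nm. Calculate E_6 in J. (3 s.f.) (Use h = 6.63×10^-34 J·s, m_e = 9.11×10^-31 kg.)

E_6 = 5.89×10^-19 J

For an infinite well E_n = n²h²/(8m_eL²), so E_1 = h²/(8m_eL²) = (6.63×10^-34)²/(8·9.11×10^-31·(1.92×10^-9 m)²) = 1.636×10^-20 J.
Then E_6 = 6²·E_1 = 36·1.636×10^-20 J = 5.89×10^-19 J.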